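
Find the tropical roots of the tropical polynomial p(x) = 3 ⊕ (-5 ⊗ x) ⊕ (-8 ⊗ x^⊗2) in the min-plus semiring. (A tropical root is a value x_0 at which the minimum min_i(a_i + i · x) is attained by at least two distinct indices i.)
Roots: {3, 8}

Each tropical root is a break point of the lower envelope of the lines y = a_i + i · x (there are 3 lines, with slopes 0, 1, ..., 2). Only the lines that attain the minimum somewhere contribute to roots; other lines are dominated. Here the surviving (envelope) indices are i = 2, i = 1, i = 0.
Intersections between consecutive envelope lines give the roots: for adjacent envelope indices i < j the intersection is x = (a_i − a_j) / (j − i). Reading off the sorted break points: {3, 8}.
Verification: at each break x_0, at least two indices attain the minimum of min_i(a_i + i · x_0).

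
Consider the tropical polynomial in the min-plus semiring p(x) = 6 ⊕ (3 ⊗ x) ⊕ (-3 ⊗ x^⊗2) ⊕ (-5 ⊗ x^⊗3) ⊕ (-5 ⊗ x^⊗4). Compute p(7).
p(7) = 6

A tropical monomial a ⊗ x^⊗i evaluates to a + i · x. Evaluating each term at x = 7:
  Term 0 contributes 6 + 0 · 7 = 6
  Term 1 contributes 3 + 1 · 7 = 10
  Term 2 contributes -3 + 2 · 7 = 11
  Term 3 contributes -5 + 3 · 7 = 16
  Term 4 contributes -5 + 4 · 7 = 23
p(7) = ⊕ of these = min[6, 10, 11, 16, 23] = 6.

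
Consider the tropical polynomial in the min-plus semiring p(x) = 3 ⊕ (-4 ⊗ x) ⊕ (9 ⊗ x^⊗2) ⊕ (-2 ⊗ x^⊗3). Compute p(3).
p(3) = -1

A tropical monomial a ⊗ x^⊗i evaluates to a + i · x. Evaluating each term at x = 3:
  Term 0 contributes 3 + 0 · 3 = 3
  Term 1 contributes -4 + 1 · 3 = -1
  Term 2 contributes 9 + 2 · 3 = 15
  Term 3 contributes -2 + 3 · 3 = 7
p(3) = ⊕ of these = min[3, -1, 15, 7] = -1.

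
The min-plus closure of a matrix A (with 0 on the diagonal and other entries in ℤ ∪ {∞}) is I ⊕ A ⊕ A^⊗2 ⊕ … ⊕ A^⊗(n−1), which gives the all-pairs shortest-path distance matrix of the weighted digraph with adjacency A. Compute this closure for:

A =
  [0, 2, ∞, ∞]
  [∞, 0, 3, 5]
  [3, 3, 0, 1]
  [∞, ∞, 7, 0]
Closure =
  [0, 2, 5, 6]
  [6, 0, 3, 4]
  [3, 3, 0, 1]
  [10, 10, 7, 0]

This is the Floyd-Warshall all-pairs shortest-path computation. For each intermediate vertex k = 0, 1, …, 3, update dist[i][j] ← min(dist[i][j], dist[i][k] + dist[k][j]). The final matrix gives, for each (i, j), the minimum total weight of any directed path from i to j (possibly empty when i = j).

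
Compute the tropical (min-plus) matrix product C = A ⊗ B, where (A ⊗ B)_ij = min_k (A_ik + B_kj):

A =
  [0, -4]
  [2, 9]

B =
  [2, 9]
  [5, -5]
A ⊗ B =
  [1, -9]
  [4, 4]

Apply the min-plus product entry-by-entry:
  C[0][0] = min over k of (A[0][0] + B[0][0] = 0 + 2 = 2, A[0][1] + B[1][0] = -4 + 5 = 1) = 1 (attained at k = 1)
  C[0][1] = min over k of (A[0][0] + B[0][1] = 0 + 9 = 9, A[0][1] + B[1][1] = -4 + -5 = -9) = -9 (attained at k = 1)
  C[1][0] = min over k of (A[1][0] + B[0][0] = 2 + 2 = 4, A[1][1] + B[1][0] = 9 + 5 = 14) = 4 (attained at k = 0)
  C[1][1] = min over k of (A[1][0] + B[0][1] = 2 + 9 = 11, A[1][1] + B[1][1] = 9 + -5 = 4) = 4 (attained at k = 1)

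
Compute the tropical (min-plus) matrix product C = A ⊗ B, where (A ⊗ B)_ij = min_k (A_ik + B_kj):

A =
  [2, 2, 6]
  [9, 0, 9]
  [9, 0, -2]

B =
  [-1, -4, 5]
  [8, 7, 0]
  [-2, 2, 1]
A ⊗ B =
  [1, -2, 2]
  [7, 5, 0]
  [-4, 0, -1]

Apply the min-plus product entry-by-entry:
  C[0][0] = min over k of (A[0][0] + B[0][0] = 2 + -1 = 1, A[0][1] + B[1][0] = 2 + 8 = 10, A[0][2] + B[2][0] = 6 + -2 = 4) = 1 (attained at k = 0)
  C[0][1] = min over k of (A[0][0] + B[0][1] = 2 + -4 = -2, A[0][1] + B[1][1] = 2 + 7 = 9, A[0][2] + B[2][1] = 6 + 2 = 8) = -2 (attained at k = 0)
  C[0][2] = min over k of (A[0][0] + B[0][2] = 2 + 5 = 7, A[0][1] + B[1][2] = 2 + 0 = 2, A[0][2] + B[2][2] = 6 + 1 = 7) = 2 (attained at k = 1)
  C[1][0] = min over k of (A[1][0] + B[0][0] = 9 + -1 = 8, A[1][1] + B[1][0] = 0 + 8 = 8, A[1][2] + B[2][0] = 9 + -2 = 7) = 7 (attained at k = 2)
  C[1][1] = min over k of (A[1][0] + B[0][1] = 9 + -4 = 5, A[1][1] + B[1][1] = 0 + 7 = 7, A[1][2] + B[2][1] = 9 + 2 = 11) = 5 (attained at k = 0)
  C[1][2] = min over k of (A[1][0] + B[0][2] = 9 + 5 = 14, A[1][1] + B[1][2] = 0 + 0 = 0, A[1][2] + B[2][2] = 9 + 1 = 10) = 0 (attained at k = 1)
  C[2][0] = min over k of (A[2][0] + B[0][0] = 9 + -1 = 8, A[2][1] + B[1][0] = 0 + 8 = 8, A[2][2] + B[2][0] = -2 + -2 = -4) = -4 (attained at k = 2)
  C[2][1] = min over k of (A[2][0] + B[0][1] = 9 + -4 = 5, A[2][1] + B[1][1] = 0 + 7 = 7, A[2][2] + B[2][1] = -2 + 2 = 0) = 0 (attained at k = 2)
  C[2][2] = min over k of (A[2][0] + B[0][2] = 9 + 5 = 14, A[2][1] + B[1][2] = 0 + 0 = 0, A[2][2] + B[2][2] = -2 + 1 = -1) = -1 (attained at k = 2)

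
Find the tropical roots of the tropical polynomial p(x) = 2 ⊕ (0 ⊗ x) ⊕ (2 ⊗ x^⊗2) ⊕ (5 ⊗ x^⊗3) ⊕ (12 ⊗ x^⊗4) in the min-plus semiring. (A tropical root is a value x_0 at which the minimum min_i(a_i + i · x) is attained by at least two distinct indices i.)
Roots: {-7, -3, -2, 2}

Each tropical root is a break point of the lower envelope of the lines y = a_i + i · x (there are 5 lines, with slopes 0, 1, ..., 4). Only the lines that attain the minimum somewhere contribute to roots; other lines are dominated. Here the surviving (envelope) indices are i = 4, i = 3, i = 2, i = 1, i = 0.
Intersections between consecutive envelope lines give the roots: for adjacent envelope indices i < j the intersection is x = (a_i − a_j) / (j − i). Reading off the sorted break points: {-7, -3, -2, 2}.
Verification: at each break x_0, at least two indices attain the minimum of min_i(a_i + i · x_0).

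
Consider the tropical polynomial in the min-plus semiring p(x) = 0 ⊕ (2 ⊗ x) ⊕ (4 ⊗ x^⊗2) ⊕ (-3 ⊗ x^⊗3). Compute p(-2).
p(-2) = -9

A tropical monomial a ⊗ x^⊗i evaluates to a + i · x. Evaluating each term at x = -2:
  Term 0 contributes 0 + 0 · -2 = 0
  Term 1 contributes 2 + 1 · -2 = 0
  Term 2 contributes 4 + 2 · -2 = 0
  Term 3 contributes -3 + 3 · -2 = -9
p(-2) = ⊕ of these = min[0, 0, 0, -9] = -9.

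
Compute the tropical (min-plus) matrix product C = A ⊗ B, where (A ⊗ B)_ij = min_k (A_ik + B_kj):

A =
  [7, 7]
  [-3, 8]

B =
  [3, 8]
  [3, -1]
A ⊗ B =
  [10, 6]
  [0, 5]

Apply the min-plus product entry-by-entry:
  C[0][0] = min over k of (A[0][0] + B[0][0] = 7 + 3 = 10, A[0][1] + B[1][0] = 7 + 3 = 10) = 10 (attained at k = 0)
  C[0][1] = min over k of (A[0][0] + B[0][1] = 7 + 8 = 15, A[0][1] + B[1][1] = 7 + -1 = 6) = 6 (attained at k = 1)
  C[1][0] = min over k of (A[1][0] + B[0][0] = -3 + 3 = 0, A[1][1] + B[1][0] = 8 + 3 = 11) = 0 (attained at k = 0)
  C[1][1] = min over k of (A[1][0] + B[0][1] = -3 + 8 = 5, A[1][1] + B[1][1] = 8 + -1 = 7) = 5 (attained at k = 0)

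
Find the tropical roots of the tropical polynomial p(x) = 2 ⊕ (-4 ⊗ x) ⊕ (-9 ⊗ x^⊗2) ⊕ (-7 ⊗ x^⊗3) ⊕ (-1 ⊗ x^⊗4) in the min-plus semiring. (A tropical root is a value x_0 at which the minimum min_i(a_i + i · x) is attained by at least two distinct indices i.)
Roots: {-6, -2, 5, 6}

Each tropical root is a break point of the lower envelope of the lines y = a_i + i · x (there are 5 lines, with slopes 0, 1, ..., 4). Only the lines that attain the minimum somewhere contribute to roots; other lines are dominated. Here the surviving (envelope) indices are i = 4, i = 3, i = 2, i = 1, i = 0.
Intersections between consecutive envelope lines give the roots: for adjacent envelope indices i < j the intersection is x = (a_i − a_j) / (j − i). Reading off the sorted break points: {-6, -2, 5, 6}.
Verification: at each break x_0, at least two indices attain the minimum of min_i(a_i + i · x_0).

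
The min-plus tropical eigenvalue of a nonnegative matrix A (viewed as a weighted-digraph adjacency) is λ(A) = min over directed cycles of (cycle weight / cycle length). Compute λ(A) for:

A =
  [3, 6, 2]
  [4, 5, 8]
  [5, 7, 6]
λ(A) = 3

Enumerate directed cycles and compute their means (weight / length). Sample:
  cycle 0 → 0: weight = 3, length = 1, mean = 3/1 ≈ 3.000
  cycle 1 → 1: weight = 5, length = 1, mean = 5/1 ≈ 5.000
  cycle 2 → 2: weight = 6, length = 1, mean = 6/1 ≈ 6.000
  cycle 0 → 1 → 0: weight = 10, length = 2, mean = 10/2 ≈ 5.000
  cycle 0 → 2 → 0: weight = 7, length = 2, mean = 7/2 ≈ 3.500
  cycle 1 → 0 → 1: weight = 10, length = 2, mean = 10/2 ≈ 5.000
Minimum mean = 3.000, attained e.g. along the cycle 0 → 0 with weight 3 and length 1. So λ(A) = 3/1 = 3.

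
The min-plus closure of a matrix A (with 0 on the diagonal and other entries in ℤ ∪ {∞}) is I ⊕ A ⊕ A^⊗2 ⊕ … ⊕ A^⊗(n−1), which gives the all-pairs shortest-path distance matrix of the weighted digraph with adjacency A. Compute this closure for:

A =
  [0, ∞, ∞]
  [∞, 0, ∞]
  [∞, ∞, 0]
Closure =
  [0, ∞, ∞]
  [∞, 0, ∞]
  [∞, ∞, 0]

This is the Floyd-Warshall all-pairs shortest-path computation. For each intermediate vertex k = 0, 1, …, 2, update dist[i][j] ← min(dist[i][j], dist[i][k] + dist[k][j]). The final matrix gives, for each (i, j), the minimum total weight of any directed path from i to j (possibly empty when i = j).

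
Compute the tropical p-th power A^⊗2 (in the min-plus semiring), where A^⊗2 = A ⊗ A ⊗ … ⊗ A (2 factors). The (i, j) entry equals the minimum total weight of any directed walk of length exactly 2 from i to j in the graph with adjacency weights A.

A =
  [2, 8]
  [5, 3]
A^⊗2 =
  [4, 10]
  [7, 6]

Each entry (A^⊗2)_ij equals the minimum over all length-2 walks i = v_0 → v_1 → … → v_2 = j of Σ_t A[v_t][v_{t+1}]. For example, for (i, j) = (0, 1) we minimise over 2 possible intermediate vertex sequences; the minimum is 10, attained along the walk 0 → 0 → 1.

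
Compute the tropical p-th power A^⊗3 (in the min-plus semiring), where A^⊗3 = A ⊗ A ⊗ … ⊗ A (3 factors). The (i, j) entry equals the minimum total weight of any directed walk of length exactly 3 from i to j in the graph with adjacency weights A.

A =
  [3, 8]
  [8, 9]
A^⊗3 =
  [9, 14]
  [14, 19]

Each entry (A^⊗3)_ij equals the minimum over all length-3 walks i = v_0 → v_1 → … → v_3 = j of Σ_t A[v_t][v_{t+1}]. For example, for (i, j) = (0, 1) we minimise over 4 possible intermediate vertex sequences; the minimum is 14, attained along the walk 0 → 0 → 0 → 1.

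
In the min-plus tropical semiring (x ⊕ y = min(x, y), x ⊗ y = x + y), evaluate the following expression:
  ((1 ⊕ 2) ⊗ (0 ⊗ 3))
((1 ⊕ 2) ⊗ (0 ⊗ 3)) = 4

Expand innermost to outermost. Recall ⊕ takes the minimum of its arguments and ⊗ takes their sum. Working out the expression ((1 ⊕ 2) ⊗ (0 ⊗ 3)) gives 4.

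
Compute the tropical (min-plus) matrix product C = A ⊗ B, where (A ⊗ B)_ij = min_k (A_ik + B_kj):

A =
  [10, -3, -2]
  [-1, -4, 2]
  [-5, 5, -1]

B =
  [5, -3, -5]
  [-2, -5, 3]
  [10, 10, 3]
A ⊗ B =
  [-5, -8, 0]
  [-6, -9, -6]
  [0, -8, -10]

Apply the min-plus product entry-by-entry:
  C[0][0] = min over k of (A[0][0] + B[0][0] = 10 + 5 = 15, A[0][1] + B[1][0] = -3 + -2 = -5, A[0][2] + B[2][0] = -2 + 10 = 8) = -5 (attained at k = 1)
  C[0][1] = min over k of (A[0][0] + B[0][1] = 10 + -3 = 7, A[0][1] + B[1][1] = -3 + -5 = -8, A[0][2] + B[2][1] = -2 + 10 = 8) = -8 (attained at k = 1)
  C[0][2] = min over k of (A[0][0] + B[0][2] = 10 + -5 = 5, A[0][1] + B[1][2] = -3 + 3 = 0, A[0][2] + B[2][2] = -2 + 3 = 1) = 0 (attained at k = 1)
  C[1][0] = min over k of (A[1][0] + B[0][0] = -1 + 5 = 4, A[1][1] + B[1][0] = -4 + -2 = -6, A[1][2] + B[2][0] = 2 + 10 = 12) = -6 (attained at k = 1)
  C[1][1] = min over k of (A[1][0] + B[0][1] = -1 + -3 = -4, A[1][1] + B[1][1] = -4 + -5 = -9, A[1][2] + B[2][1] = 2 + 10 = 12) = -9 (attained at k = 1)
  C[1][2] = min over k of (A[1][0] + B[0][2] = -1 + -5 = -6, A[1][1] + B[1][2] = -4 + 3 = -1, A[1][2] + B[2][2] = 2 + 3 = 5) = -6 (attained at k = 0)
  C[2][0] = min over k of (A[2][0] + B[0][0] = -5 + 5 = 0, A[2][1] + B[1][0] = 5 + -2 = 3, A[2][2] + B[2][0] = -1 + 10 = 9) = 0 (attained at k = 0)
  C[2][1] = min over k of (A[2][0] + B[0][1] = -5 + -3 = -8, A[2][1] + B[1][1] = 5 + -5 = 0, A[2][2] + B[2][1] = -1 + 10 = 9) = -8 (attained at k = 0)
  C[2][2] = min over k of (A[2][0] + B[0][2] = -5 + -5 = -10, A[2][1] + B[1][2] = 5 + 3 = 8, A[2][2] + B[2][2] = -1 + 3 = 2) = -10 (attained at k = 0)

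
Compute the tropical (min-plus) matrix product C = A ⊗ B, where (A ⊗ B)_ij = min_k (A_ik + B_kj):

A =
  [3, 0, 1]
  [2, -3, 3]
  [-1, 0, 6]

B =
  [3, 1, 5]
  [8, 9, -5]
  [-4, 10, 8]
A ⊗ B =
  [-3, 4, -5]
  [-1, 3, -8]
  [2, 0, -5]

Apply the min-plus product entry-by-entry:
  C[0][0] = min over k of (A[0][0] + B[0][0] = 3 + 3 = 6, A[0][1] + B[1][0] = 0 + 8 = 8, A[0][2] + B[2][0] = 1 + -4 = -3) = -3 (attained at k = 2)
  C[0][1] = min over k of (A[0][0] + B[0][1] = 3 + 1 = 4, A[0][1] + B[1][1] = 0 + 9 = 9, A[0][2] + B[2][1] = 1 + 10 = 11) = 4 (attained at k = 0)
  C[0][2] = min over k of (A[0][0] + B[0][2] = 3 + 5 = 8, A[0][1] + B[1][2] = 0 + -5 = -5, A[0][2] + B[2][2] = 1 + 8 = 9) = -5 (attained at k = 1)
  C[1][0] = min over k of (A[1][0] + B[0][0] = 2 + 3 = 5, A[1][1] + B[1][0] = -3 + 8 = 5, A[1][2] + B[2][0] = 3 + -4 = -1) = -1 (attained at k = 2)
  C[1][1] = min over k of (A[1][0] + B[0][1] = 2 + 1 = 3, A[1][1] + B[1][1] = -3 + 9 = 6, A[1][2] + B[2][1] = 3 + 10 = 13) = 3 (attained at k = 0)
  C[1][2] = min over k of (A[1][0] + B[0][2] = 2 + 5 = 7, A[1][1] + B[1][2] = -3 + -5 = -8, A[1][2] + B[2][2] = 3 + 8 = 11) = -8 (attained at k = 1)
  C[2][0] = min over k of (A[2][0] + B[0][0] = -1 + 3 = 2, A[2][1] + B[1][0] = 0 + 8 = 8, A[2][2] + B[2][0] = 6 + -4 = 2) = 2 (attained at k = 0)
  C[2][1] = min over k of (A[2][0] + B[0][1] = -1 + 1 = 0, A[2][1] + B[1][1] = 0 + 9 = 9, A[2][2] + B[2][1] = 6 + 10 = 16) = 0 (attained at k = 0)
  C[2][2] = min over k of (A[2][0] + B[0][2] = -1 + 5 = 4, A[2][1] + B[1][2] = 0 + -5 = -5, A[2][2] + B[2][2] = 6 + 8 = 14) = -5 (attained at k = 1)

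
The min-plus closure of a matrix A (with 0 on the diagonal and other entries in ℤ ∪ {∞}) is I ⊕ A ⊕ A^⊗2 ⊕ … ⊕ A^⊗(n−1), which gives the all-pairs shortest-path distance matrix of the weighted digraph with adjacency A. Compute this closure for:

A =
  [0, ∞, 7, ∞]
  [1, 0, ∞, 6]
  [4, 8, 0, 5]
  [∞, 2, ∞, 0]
Closure =
  [0, 14, 7, 12]
  [1, 0, 8, 6]
  [4, 7, 0, 5]
  [3, 2, 10, 0]

This is the Floyd-Warshall all-pairs shortest-path computation. For each intermediate vertex k = 0, 1, …, 3, update dist[i][j] ← min(dist[i][j], dist[i][k] + dist[k][j]). The final matrix gives, for each (i, j), the minimum total weight of any directed path from i to j (possibly empty when i = j).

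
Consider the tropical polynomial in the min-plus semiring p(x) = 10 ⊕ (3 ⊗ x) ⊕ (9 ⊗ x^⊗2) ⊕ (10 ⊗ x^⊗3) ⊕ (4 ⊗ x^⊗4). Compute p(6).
p(6) = 9

A tropical monomial a ⊗ x^⊗i evaluates to a + i · x. Evaluating each term at x = 6:
  Term 0 contributes 10 + 0 · 6 = 10
  Term 1 contributes 3 + 1 · 6 = 9
  Term 2 contributes 9 + 2 · 6 = 21
  Term 3 contributes 10 + 3 · 6 = 28
  Term 4 contributes 4 + 4 · 6 = 28
p(6) = ⊕ of these = min[10, 9, 21, 28, 28] = 9.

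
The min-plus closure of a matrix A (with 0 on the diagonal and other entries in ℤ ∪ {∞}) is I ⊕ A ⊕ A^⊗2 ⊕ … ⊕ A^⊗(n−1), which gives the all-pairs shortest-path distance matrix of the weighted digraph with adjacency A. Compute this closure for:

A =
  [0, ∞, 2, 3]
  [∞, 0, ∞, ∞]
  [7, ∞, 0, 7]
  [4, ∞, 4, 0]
Closure =
  [0, ∞, 2, 3]
  [∞, 0, ∞, ∞]
  [7, ∞, 0, 7]
  [4, ∞, 4, 0]

This is the Floyd-Warshall all-pairs shortest-path computation. For each intermediate vertex k = 0, 1, …, 3, update dist[i][j] ← min(dist[i][j], dist[i][k] + dist[k][j]). The final matrix gives, for each (i, j), the minimum total weight of any directed path from i to j (possibly empty when i = j).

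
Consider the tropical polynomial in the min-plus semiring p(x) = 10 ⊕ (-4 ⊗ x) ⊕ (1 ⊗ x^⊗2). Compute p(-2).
p(-2) = -6

A tropical monomial a ⊗ x^⊗i evaluates to a + i · x. Evaluating each term at x = -2:
  Term 0 contributes 10 + 0 · -2 = 10
  Term 1 contributes -4 + 1 · -2 = -6
  Term 2 contributes 1 + 2 · -2 = -3
p(-2) = ⊕ of these = min[10, -6, -3] = -6.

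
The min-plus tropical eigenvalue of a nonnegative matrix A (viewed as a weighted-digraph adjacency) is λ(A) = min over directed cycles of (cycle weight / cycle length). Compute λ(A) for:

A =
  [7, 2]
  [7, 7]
λ(A) = 9/2

Enumerate directed cycles and compute their means (weight / length). Sample:
  cycle 0 → 0: weight = 7, length = 1, mean = 7/1 ≈ 7.000
  cycle 1 → 1: weight = 7, length = 1, mean = 7/1 ≈ 7.000
  cycle 0 → 1 → 0: weight = 9, length = 2, mean = 9/2 ≈ 4.500
  cycle 1 → 0 → 1: weight = 9, length = 2, mean = 9/2 ≈ 4.500
Minimum mean = 4.500, attained e.g. along the cycle 0 → 1 → 0 with weight 9 and length 2. So λ(A) = 9/2 = 9/2.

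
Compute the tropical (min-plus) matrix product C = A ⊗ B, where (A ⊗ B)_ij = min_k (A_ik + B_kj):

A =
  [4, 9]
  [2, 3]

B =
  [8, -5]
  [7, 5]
A ⊗ B =
  [12, -1]
  [10, -3]

Apply the min-plus product entry-by-entry:
  C[0][0] = min over k of (A[0][0] + B[0][0] = 4 + 8 = 12, A[0][1] + B[1][0] = 9 + 7 = 16) = 12 (attained at k = 0)
  C[0][1] = min over k of (A[0][0] + B[0][1] = 4 + -5 = -1, A[0][1] + B[1][1] = 9 + 5 = 14) = -1 (attained at k = 0)
  C[1][0] = min over k of (A[1][0] + B[0][0] = 2 + 8 = 10, A[1][1] + B[1][0] = 3 + 7 = 10) = 10 (attained at k = 0)
  C[1][1] = min over k of (A[1][0] + B[0][1] = 2 + -5 = -3, A[1][1] + B[1][1] = 3 + 5 = 8) = -3 (attained at k = 0)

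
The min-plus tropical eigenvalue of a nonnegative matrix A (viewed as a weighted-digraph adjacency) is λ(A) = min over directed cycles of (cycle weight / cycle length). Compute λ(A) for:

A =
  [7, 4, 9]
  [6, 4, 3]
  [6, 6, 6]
λ(A) = 4

Enumerate directed cycles and compute their means (weight / length). Sample:
  cycle 0 → 0: weight = 7, length = 1, mean = 7/1 ≈ 7.000
  cycle 1 → 1: weight = 4, length = 1, mean = 4/1 ≈ 4.000
  cycle 2 → 2: weight = 6, length = 1, mean = 6/1 ≈ 6.000
  cycle 0 → 1 → 0: weight = 10, length = 2, mean = 10/2 ≈ 5.000
  cycle 0 → 2 → 0: weight = 15, length = 2, mean = 15/2 ≈ 7.500
  cycle 1 → 0 → 1: weight = 10, length = 2, mean = 10/2 ≈ 5.000
Minimum mean = 4.000, attained e.g. along the cycle 1 → 1 with weight 4 and length 1. So λ(A) = 4/1 = 4.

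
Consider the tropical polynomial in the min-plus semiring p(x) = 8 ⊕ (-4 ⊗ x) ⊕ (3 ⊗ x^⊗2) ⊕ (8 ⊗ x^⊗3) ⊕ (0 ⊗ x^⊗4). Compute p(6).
p(6) = 2

A tropical monomial a ⊗ x^⊗i evaluates to a + i · x. Evaluating each term at x = 6:
  Term 0 contributes 8 + 0 · 6 = 8
  Term 1 contributes -4 + 1 · 6 = 2
  Term 2 contributes 3 + 2 · 6 = 15
  Term 3 contributes 8 + 3 · 6 = 26
  Term 4 contributes 0 + 4 · 6 = 24
p(6) = ⊕ of these = min[8, 2, 15, 26, 24] = 2.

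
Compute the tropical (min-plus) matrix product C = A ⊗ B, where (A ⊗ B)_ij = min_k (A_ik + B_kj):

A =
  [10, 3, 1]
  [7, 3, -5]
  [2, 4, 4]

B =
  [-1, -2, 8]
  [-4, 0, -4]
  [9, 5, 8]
A ⊗ B =
  [-1, 3, -1]
  [-1, 0, -1]
  [0, 0, 0]

Apply the min-plus product entry-by-entry:
  C[0][0] = min over k of (A[0][0] + B[0][0] = 10 + -1 = 9, A[0][1] + B[1][0] = 3 + -4 = -1, A[0][2] + B[2][0] = 1 + 9 = 10) = -1 (attained at k = 1)
  C[0][1] = min over k of (A[0][0] + B[0][1] = 10 + -2 = 8, A[0][1] + B[1][1] = 3 + 0 = 3, A[0][2] + B[2][1] = 1 + 5 = 6) = 3 (attained at k = 1)
  C[0][2] = min over k of (A[0][0] + B[0][2] = 10 + 8 = 18, A[0][1] + B[1][2] = 3 + -4 = -1, A[0][2] + B[2][2] = 1 + 8 = 9) = -1 (attained at k = 1)
  C[1][0] = min over k of (A[1][0] + B[0][0] = 7 + -1 = 6, A[1][1] + B[1][0] = 3 + -4 = -1, A[1][2] + B[2][0] = -5 + 9 = 4) = -1 (attained at k = 1)
  C[1][1] = min over k of (A[1][0] + B[0][1] = 7 + -2 = 5, A[1][1] + B[1][1] = 3 + 0 = 3, A[1][2] + B[2][1] = -5 + 5 = 0) = 0 (attained at k = 2)
  C[1][2] = min over k of (A[1][0] + B[0][2] = 7 + 8 = 15, A[1][1] + B[1][2] = 3 + -4 = -1, A[1][2] + B[2][2] = -5 + 8 = 3) = -1 (attained at k = 1)
  C[2][0] = min over k of (A[2][0] + B[0][0] = 2 + -1 = 1, A[2][1] + B[1][0] = 4 + -4 = 0, A[2][2] + B[2][0] = 4 + 9 = 13) = 0 (attained at k = 1)
  C[2][1] = min over k of (A[2][0] + B[0][1] = 2 + -2 = 0, A[2][1] + B[1][1] = 4 + 0 = 4, A[2][2] + B[2][1] = 4 + 5 = 9) = 0 (attained at k = 0)
  C[2][2] = min over k of (A[2][0] + B[0][2] = 2 + 8 = 10, A[2][1] + B[1][2] = 4 + -4 = 0, A[2][2] + B[2][2] = 4 + 8 = 12) = 0 (attained at k = 1)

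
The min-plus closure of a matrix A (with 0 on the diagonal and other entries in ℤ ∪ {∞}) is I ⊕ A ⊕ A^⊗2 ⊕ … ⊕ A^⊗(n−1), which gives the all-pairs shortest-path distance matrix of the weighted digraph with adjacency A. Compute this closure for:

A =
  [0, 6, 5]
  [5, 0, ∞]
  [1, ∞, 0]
Closure =
  [0, 6, 5]
  [5, 0, 10]
  [1, 7, 0]

This is the Floyd-Warshall all-pairs shortest-path computation. For each intermediate vertex k = 0, 1, …, 2, update dist[i][j] ← min(dist[i][j], dist[i][k] + dist[k][j]). The final matrix gives, for each (i, j), the minimum total weight of any directed path from i to j (possibly empty when i = j).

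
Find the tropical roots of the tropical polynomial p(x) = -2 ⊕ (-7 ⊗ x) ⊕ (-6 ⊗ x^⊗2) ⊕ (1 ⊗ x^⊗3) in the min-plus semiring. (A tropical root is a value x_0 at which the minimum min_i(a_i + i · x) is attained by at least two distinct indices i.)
Roots: {-7, -1, 5}

Each tropical root is a break point of the lower envelope of the lines y = a_i + i · x (there are 4 lines, with slopes 0, 1, ..., 3). Only the lines that attain the minimum somewhere contribute to roots; other lines are dominated. Here the surviving (envelope) indices are i = 3, i = 2, i = 1, i = 0.
Intersections between consecutive envelope lines give the roots: for adjacent envelope indices i < j the intersection is x = (a_i − a_j) / (j − i). Reading off the sorted break points: {-7, -1, 5}.
Verification: at each break x_0, at least two indices attain the minimum of min_i(a_i + i · x_0).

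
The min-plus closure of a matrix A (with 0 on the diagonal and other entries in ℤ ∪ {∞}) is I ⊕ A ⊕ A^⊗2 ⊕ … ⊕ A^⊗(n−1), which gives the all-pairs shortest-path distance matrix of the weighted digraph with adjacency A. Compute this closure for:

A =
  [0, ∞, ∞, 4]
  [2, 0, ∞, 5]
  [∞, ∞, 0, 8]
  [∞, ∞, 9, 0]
Closure =
  [0, ∞, 13, 4]
  [2, 0, 14, 5]
  [∞, ∞, 0, 8]
  [∞, ∞, 9, 0]

This is the Floyd-Warshall all-pairs shortest-path computation. For each intermediate vertex k = 0, 1, …, 3, update dist[i][j] ← min(dist[i][j], dist[i][k] + dist[k][j]). The final matrix gives, for each (i, j), the minimum total weight of any directed path from i to j (possibly empty when i = j).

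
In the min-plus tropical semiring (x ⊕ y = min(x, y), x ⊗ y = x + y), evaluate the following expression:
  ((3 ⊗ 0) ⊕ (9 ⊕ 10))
((3 ⊗ 0) ⊕ (9 ⊕ 10)) = 3

Expand innermost to outermost. Recall ⊕ takes the minimum of its arguments and ⊗ takes their sum. Working out the expression ((3 ⊗ 0) ⊕ (9 ⊕ 10)) gives 3.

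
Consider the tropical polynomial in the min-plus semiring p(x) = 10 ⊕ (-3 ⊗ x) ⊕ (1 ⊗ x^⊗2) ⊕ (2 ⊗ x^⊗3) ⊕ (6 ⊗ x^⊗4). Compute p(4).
p(4) = 1

A tropical monomial a ⊗ x^⊗i evaluates to a + i · x. Evaluating each term at x = 4:
  Term 0 contributes 10 + 0 · 4 = 10
  Term 1 contributes -3 + 1 · 4 = 1
  Term 2 contributes 1 + 2 · 4 = 9
  Term 3 contributes 2 + 3 · 4 = 14
  Term 4 contributes 6 + 4 · 4 = 22
p(4) = ⊕ of these = min[10, 1, 9, 14, 22] = 1.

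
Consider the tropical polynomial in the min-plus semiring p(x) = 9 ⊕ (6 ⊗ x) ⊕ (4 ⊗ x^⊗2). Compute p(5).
p(5) = 9

A tropical monomial a ⊗ x^⊗i evaluates to a + i · x. Evaluating each term at x = 5:
  Term 0 contributes 9 + 0 · 5 = 9
  Term 1 contributes 6 + 1 · 5 = 11
  Term 2 contributes 4 + 2 · 5 = 14
p(5) = ⊕ of these = min[9, 11, 14] = 9.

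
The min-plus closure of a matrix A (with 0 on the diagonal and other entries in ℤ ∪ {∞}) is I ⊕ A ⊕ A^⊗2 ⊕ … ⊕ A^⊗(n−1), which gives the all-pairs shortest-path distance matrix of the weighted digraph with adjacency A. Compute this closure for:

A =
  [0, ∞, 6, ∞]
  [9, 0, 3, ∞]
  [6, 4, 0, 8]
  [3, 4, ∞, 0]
Closure =
  [0, 10, 6, 14]
  [9, 0, 3, 11]
  [6, 4, 0, 8]
  [3, 4, 7, 0]

This is the Floyd-Warshall all-pairs shortest-path computation. For each intermediate vertex k = 0, 1, …, 3, update dist[i][j] ← min(dist[i][j], dist[i][k] + dist[k][j]). The final matrix gives, for each (i, j), the minimum total weight of any directed path from i to j (possibly empty when i = j).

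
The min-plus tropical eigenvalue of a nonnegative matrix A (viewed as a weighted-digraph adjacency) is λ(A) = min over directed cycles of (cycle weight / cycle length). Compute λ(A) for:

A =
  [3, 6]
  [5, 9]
λ(A) = 3

Enumerate directed cycles and compute their means (weight / length). Sample:
  cycle 0 → 0: weight = 3, length = 1, mean = 3/1 ≈ 3.000
  cycle 1 → 1: weight = 9, length = 1, mean = 9/1 ≈ 9.000
  cycle 0 → 1 → 0: weight = 11, length = 2, mean = 11/2 ≈ 5.500
  cycle 1 → 0 → 1: weight = 11, length = 2, mean = 11/2 ≈ 5.500
Minimum mean = 3.000, attained e.g. along the cycle 0 → 0 with weight 3 and length 1. So λ(A) = 3/1 = 3.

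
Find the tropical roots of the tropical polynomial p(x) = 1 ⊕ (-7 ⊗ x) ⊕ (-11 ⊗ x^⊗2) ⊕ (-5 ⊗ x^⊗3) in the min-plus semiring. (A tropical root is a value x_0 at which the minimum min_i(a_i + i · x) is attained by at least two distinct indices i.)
Roots: {-6, 4, 8}

Each tropical root is a break point of the lower envelope of the lines y = a_i + i · x (there are 4 lines, with slopes 0, 1, ..., 3). Only the lines that attain the minimum somewhere contribute to roots; other lines are dominated. Here the surviving (envelope) indices are i = 3, i = 2, i = 1, i = 0.
Intersections between consecutive envelope lines give the roots: for adjacent envelope indices i < j the intersection is x = (a_i − a_j) / (j − i). Reading off the sorted break points: {-6, 4, 8}.
Verification: at each break x_0, at least two indices attain the minimum of min_i(a_i + i · x_0).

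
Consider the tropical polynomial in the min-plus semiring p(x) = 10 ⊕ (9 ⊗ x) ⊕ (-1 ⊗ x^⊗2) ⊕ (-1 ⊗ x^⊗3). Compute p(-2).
p(-2) = -7

A tropical monomial a ⊗ x^⊗i evaluates to a + i · x. Evaluating each term at x = -2:
  Term 0 contributes 10 + 0 · -2 = 10
  Term 1 contributes 9 + 1 · -2 = 7
  Term 2 contributes -1 + 2 · -2 = -5
  Term 3 contributes -1 + 3 · -2 = -7
p(-2) = ⊕ of these = min[10, 7, -5, -7] = -7.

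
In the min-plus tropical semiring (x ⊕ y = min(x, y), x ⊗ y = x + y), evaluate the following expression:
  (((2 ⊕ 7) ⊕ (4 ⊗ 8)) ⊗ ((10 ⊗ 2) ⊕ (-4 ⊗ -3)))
(((2 ⊕ 7) ⊕ (4 ⊗ 8)) ⊗ ((10 ⊗ 2) ⊕ (-4 ⊗ -3))) = -5

Expand innermost to outermost. Recall ⊕ takes the minimum of its arguments and ⊗ takes their sum. Working out the expression (((2 ⊕ 7) ⊕ (4 ⊗ 8)) ⊗ ((10 ⊗ 2) ⊕ (-4 ⊗ -3))) gives -5.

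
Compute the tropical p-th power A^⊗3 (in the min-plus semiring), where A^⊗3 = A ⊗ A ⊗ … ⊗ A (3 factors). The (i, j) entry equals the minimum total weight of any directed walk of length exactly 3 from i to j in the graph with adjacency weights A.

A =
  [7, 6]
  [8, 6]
A^⊗3 =
  [20, 18]
  [20, 18]

Each entry (A^⊗3)_ij equals the minimum over all length-3 walks i = v_0 → v_1 → … → v_3 = j of Σ_t A[v_t][v_{t+1}]. For example, for (i, j) = (0, 1) we minimise over 4 possible intermediate vertex sequences; the minimum is 18, attained along the walk 0 → 1 → 1 → 1.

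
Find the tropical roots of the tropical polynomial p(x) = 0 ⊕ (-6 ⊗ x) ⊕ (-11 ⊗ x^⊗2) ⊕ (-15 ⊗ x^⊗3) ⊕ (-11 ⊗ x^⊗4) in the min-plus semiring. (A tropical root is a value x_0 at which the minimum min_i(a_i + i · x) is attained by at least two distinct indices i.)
Roots: {-4, 4, 5, 6}

Each tropical root is a break point of the lower envelope of the lines y = a_i + i · x (there are 5 lines, with slopes 0, 1, ..., 4). Only the lines that attain the minimum somewhere contribute to roots; other lines are dominated. Here the surviving (envelope) indices are i = 4, i = 3, i = 2, i = 1, i = 0.
Intersections between consecutive envelope lines give the roots: for adjacent envelope indices i < j the intersection is x = (a_i − a_j) / (j − i). Reading off the sorted break points: {-4, 4, 5, 6}.
Verification: at each break x_0, at least two indices attain the minimum of min_i(a_i + i · x_0).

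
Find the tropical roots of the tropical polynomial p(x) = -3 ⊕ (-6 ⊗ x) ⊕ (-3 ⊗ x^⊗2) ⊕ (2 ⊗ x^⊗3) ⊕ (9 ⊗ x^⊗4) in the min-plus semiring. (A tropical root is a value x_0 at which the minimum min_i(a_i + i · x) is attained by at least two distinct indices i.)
Roots: {-7, -5, -3, 3}

Each tropical root is a break point of the lower envelope of the lines y = a_i + i · x (there are 5 lines, with slopes 0, 1, ..., 4). Only the lines that attain the minimum somewhere contribute to roots; other lines are dominated. Here the surviving (envelope) indices are i = 4, i = 3, i = 2, i = 1, i = 0.
Intersections between consecutive envelope lines give the roots: for adjacent envelope indices i < j the intersection is x = (a_i − a_j) / (j − i). Reading off the sorted break points: {-7, -5, -3, 3}.
Verification: at each break x_0, at least two indices attain the minimum of min_i(a_i + i · x_0).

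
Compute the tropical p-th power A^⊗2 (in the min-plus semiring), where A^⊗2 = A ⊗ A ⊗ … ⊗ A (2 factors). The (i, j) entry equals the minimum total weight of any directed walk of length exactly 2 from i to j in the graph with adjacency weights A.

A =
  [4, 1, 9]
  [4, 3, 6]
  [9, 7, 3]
A^⊗2 =
  [5, 4, 7]
  [7, 5, 9]
  [11, 10, 6]

Each entry (A^⊗2)_ij equals the minimum over all length-2 walks i = v_0 → v_1 → … → v_2 = j of Σ_t A[v_t][v_{t+1}]. For example, for (i, j) = (0, 2) we minimise over 3 possible intermediate vertex sequences; the minimum is 7, attained along the walk 0 → 1 → 2.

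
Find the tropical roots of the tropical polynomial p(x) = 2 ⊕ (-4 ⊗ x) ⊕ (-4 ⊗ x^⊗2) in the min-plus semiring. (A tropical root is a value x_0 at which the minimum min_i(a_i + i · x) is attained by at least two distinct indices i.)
Roots: {0, 6}

Each tropical root is a break point of the lower envelope of the lines y = a_i + i · x (there are 3 lines, with slopes 0, 1, ..., 2). Only the lines that attain the minimum somewhere contribute to roots; other lines are dominated. Here the surviving (envelope) indices are i = 2, i = 1, i = 0.
Intersections between consecutive envelope lines give the roots: for adjacent envelope indices i < j the intersection is x = (a_i − a_j) / (j − i). Reading off the sorted break points: {0, 6}.
Verification: at each break x_0, at least two indices attain the minimum of min_i(a_i + i · x_0).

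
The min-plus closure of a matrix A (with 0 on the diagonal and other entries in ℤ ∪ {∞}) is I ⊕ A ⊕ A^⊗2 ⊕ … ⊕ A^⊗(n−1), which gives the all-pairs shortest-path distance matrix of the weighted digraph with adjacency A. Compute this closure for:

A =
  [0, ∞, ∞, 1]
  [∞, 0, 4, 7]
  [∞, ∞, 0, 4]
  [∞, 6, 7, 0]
Closure =
  [0, 7, 8, 1]
  [∞, 0, 4, 7]
  [∞, 10, 0, 4]
  [∞, 6, 7, 0]

This is the Floyd-Warshall all-pairs shortest-path computation. For each intermediate vertex k = 0, 1, …, 3, update dist[i][j] ← min(dist[i][j], dist[i][k] + dist[k][j]). The final matrix gives, for each (i, j), the minimum total weight of any directed path from i to j (possibly empty when i = j).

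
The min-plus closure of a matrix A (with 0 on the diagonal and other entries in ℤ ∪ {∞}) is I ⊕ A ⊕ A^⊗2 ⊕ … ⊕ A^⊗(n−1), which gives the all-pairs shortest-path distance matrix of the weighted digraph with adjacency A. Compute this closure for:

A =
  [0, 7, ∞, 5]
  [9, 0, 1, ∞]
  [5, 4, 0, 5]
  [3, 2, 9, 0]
Closure =
  [0, 7, 8, 5]
  [6, 0, 1, 6]
  [5, 4, 0, 5]
  [3, 2, 3, 0]

This is the Floyd-Warshall all-pairs shortest-path computation. For each intermediate vertex k = 0, 1, …, 3, update dist[i][j] ← min(dist[i][j], dist[i][k] + dist[k][j]). The final matrix gives, for each (i, j), the minimum total weight of any directed path from i to j (possibly empty when i = j).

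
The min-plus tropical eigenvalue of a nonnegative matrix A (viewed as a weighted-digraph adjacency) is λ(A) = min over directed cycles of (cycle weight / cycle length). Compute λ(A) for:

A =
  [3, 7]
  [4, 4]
λ(A) = 3

Enumerate directed cycles and compute their means (weight / length). Sample:
  cycle 0 → 0: weight = 3, length = 1, mean = 3/1 ≈ 3.000
  cycle 1 → 1: weight = 4, length = 1, mean = 4/1 ≈ 4.000
  cycle 0 → 1 → 0: weight = 11, length = 2, mean = 11/2 ≈ 5.500
  cycle 1 → 0 → 1: weight = 11, length = 2, mean = 11/2 ≈ 5.500
Minimum mean = 3.000, attained e.g. along the cycle 0 → 0 with weight 3 and length 1. So λ(A) = 3/1 = 3.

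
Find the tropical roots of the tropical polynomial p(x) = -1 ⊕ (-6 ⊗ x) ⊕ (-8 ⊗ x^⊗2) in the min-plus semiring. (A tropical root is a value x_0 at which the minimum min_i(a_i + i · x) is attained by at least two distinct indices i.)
Roots: {2, 5}

Each tropical root is a break point of the lower envelope of the lines y = a_i + i · x (there are 3 lines, with slopes 0, 1, ..., 2). Only the lines that attain the minimum somewhere contribute to roots; other lines are dominated. Here the surviving (envelope) indices are i = 2, i = 1, i = 0.
Intersections between consecutive envelope lines give the roots: for adjacent envelope indices i < j the intersection is x = (a_i − a_j) / (j − i). Reading off the sorted break points: {2, 5}.
Verification: at each break x_0, at least two indices attain the minimum of min_i(a_i + i · x_0).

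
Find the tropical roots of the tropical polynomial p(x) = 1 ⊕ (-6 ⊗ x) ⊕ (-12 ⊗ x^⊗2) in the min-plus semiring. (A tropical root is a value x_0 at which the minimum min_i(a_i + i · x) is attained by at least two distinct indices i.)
Roots: {6, 7}

Each tropical root is a break point of the lower envelope of the lines y = a_i + i · x (there are 3 lines, with slopes 0, 1, ..., 2). Only the lines that attain the minimum somewhere contribute to roots; other lines are dominated. Here the surviving (envelope) indices are i = 2, i = 1, i = 0.
Intersections between consecutive envelope lines give the roots: for adjacent envelope indices i < j the intersection is x = (a_i − a_j) / (j − i). Reading off the sorted break points: {6, 7}.
Verification: at each break x_0, at least two indices attain the minimum of min_i(a_i + i · x_0).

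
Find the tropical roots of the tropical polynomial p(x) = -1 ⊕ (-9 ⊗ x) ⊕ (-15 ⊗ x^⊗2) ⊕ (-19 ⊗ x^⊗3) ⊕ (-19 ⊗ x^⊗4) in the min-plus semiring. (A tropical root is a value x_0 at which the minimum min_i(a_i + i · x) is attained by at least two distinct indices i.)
Roots: {0, 4, 6, 8}

Each tropical root is a break point of the lower envelope of the lines y = a_i + i · x (there are 5 lines, with slopes 0, 1, ..., 4). Only the lines that attain the minimum somewhere contribute to roots; other lines are dominated. Here the surviving (envelope) indices are i = 4, i = 3, i = 2, i = 1, i = 0.
Intersections between consecutive envelope lines give the roots: for adjacent envelope indices i < j the intersection is x = (a_i − a_j) / (j − i). Reading off the sorted break points: {0, 4, 6, 8}.
Verification: at each break x_0, at least two indices attain the minimum of min_i(a_i + i · x_0).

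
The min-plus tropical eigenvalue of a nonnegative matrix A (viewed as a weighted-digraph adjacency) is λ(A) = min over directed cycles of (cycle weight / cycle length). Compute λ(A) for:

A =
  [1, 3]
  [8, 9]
λ(A) = 1

Enumerate directed cycles and compute their means (weight / length). Sample:
  cycle 0 → 0: weight = 1, length = 1, mean = 1/1 ≈ 1.000
  cycle 1 → 1: weight = 9, length = 1, mean = 9/1 ≈ 9.000
  cycle 0 → 1 → 0: weight = 11, length = 2, mean = 11/2 ≈ 5.500
  cycle 1 → 0 → 1: weight = 11, length = 2, mean = 11/2 ≈ 5.500
Minimum mean = 1.000, attained e.g. along the cycle 0 → 0 with weight 1 and length 1. So λ(A) = 1/1 = 1.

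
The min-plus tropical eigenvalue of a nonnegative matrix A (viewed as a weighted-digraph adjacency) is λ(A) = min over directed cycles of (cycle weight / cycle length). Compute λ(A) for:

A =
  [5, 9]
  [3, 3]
λ(A) = 3

Enumerate directed cycles and compute their means (weight / length). Sample:
  cycle 0 → 0: weight = 5, length = 1, mean = 5/1 ≈ 5.000
  cycle 1 → 1: weight = 3, length = 1, mean = 3/1 ≈ 3.000
  cycle 0 → 1 → 0: weight = 12, length = 2, mean = 12/2 ≈ 6.000
  cycle 1 → 0 → 1: weight = 12, length = 2, mean = 12/2 ≈ 6.000
Minimum mean = 3.000, attained e.g. along the cycle 1 → 1 with weight 3 and length 1. So λ(A) = 3/1 = 3.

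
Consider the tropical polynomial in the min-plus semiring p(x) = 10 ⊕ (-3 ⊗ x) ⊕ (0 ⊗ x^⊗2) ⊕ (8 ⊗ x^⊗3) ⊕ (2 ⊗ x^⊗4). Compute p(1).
p(1) = -2

A tropical monomial a ⊗ x^⊗i evaluates to a + i · x. Evaluating each term at x = 1:
  Term 0 contributes 10 + 0 · 1 = 10
  Term 1 contributes -3 + 1 · 1 = -2
  Term 2 contributes 0 + 2 · 1 = 2
  Term 3 contributes 8 + 3 · 1 = 11
  Term 4 contributes 2 + 4 · 1 = 6
p(1) = ⊕ of these = min[10, -2, 2, 11, 6] = -2.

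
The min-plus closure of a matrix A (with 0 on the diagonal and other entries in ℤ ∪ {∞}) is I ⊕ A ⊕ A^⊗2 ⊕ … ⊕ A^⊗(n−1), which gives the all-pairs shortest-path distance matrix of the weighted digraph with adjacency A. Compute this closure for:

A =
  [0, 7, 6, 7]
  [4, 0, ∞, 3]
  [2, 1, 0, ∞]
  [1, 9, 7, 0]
Closure =
  [0, 7, 6, 7]
  [4, 0, 10, 3]
  [2, 1, 0, 4]
  [1, 8, 7, 0]

This is the Floyd-Warshall all-pairs shortest-path computation. For each intermediate vertex k = 0, 1, …, 3, update dist[i][j] ← min(dist[i][j], dist[i][k] + dist[k][j]). The final matrix gives, for each (i, j), the minimum total weight of any directed path from i to j (possibly empty when i = j).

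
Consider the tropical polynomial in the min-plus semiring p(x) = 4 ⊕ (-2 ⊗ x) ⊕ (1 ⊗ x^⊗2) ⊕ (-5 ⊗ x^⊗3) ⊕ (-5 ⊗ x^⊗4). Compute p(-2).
p(-2) = -13

A tropical monomial a ⊗ x^⊗i evaluates to a + i · x. Evaluating each term at x = -2:
  Term 0 contributes 4 + 0 · -2 = 4
  Term 1 contributes -2 + 1 · -2 = -4
  Term 2 contributes 1 + 2 · -2 = -3
  Term 3 contributes -5 + 3 · -2 = -11
  Term 4 contributes -5 + 4 · -2 = -13
p(-2) = ⊕ of these = min[4, -4, -3, -11, -13] = -13.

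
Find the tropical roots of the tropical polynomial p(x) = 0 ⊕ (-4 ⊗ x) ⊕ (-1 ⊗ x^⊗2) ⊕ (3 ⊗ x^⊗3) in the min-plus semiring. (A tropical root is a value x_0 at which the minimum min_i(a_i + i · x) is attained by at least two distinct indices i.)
Roots: {-4, -3, 4}

Each tropical root is a break point of the lower envelope of the lines y = a_i + i · x (there are 4 lines, with slopes 0, 1, ..., 3). Only the lines that attain the minimum somewhere contribute to roots; other lines are dominated. Here the surviving (envelope) indices are i = 3, i = 2, i = 1, i = 0.
Intersections between consecutive envelope lines give the roots: for adjacent envelope indices i < j the intersection is x = (a_i − a_j) / (j − i). Reading off the sorted break points: {-4, -3, 4}.
Verification: at each break x_0, at least two indices attain the minimum of min_i(a_i + i · x_0).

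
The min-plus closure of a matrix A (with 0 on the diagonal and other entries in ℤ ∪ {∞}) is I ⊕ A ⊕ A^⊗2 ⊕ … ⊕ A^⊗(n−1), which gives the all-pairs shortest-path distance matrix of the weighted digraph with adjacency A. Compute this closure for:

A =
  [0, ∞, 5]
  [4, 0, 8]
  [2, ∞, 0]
Closure =
  [0, ∞, 5]
  [4, 0, 8]
  [2, ∞, 0]

This is the Floyd-Warshall all-pairs shortest-path computation. For each intermediate vertex k = 0, 1, …, 2, update dist[i][j] ← min(dist[i][j], dist[i][k] + dist[k][j]). The final matrix gives, for each (i, j), the minimum total weight of any directed path from i to j (possibly empty when i = j).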